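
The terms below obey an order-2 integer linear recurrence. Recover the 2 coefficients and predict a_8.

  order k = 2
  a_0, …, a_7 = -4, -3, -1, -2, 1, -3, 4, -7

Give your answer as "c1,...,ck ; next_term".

-1,1 ; 11

  a_2 = -1·-3 + 1·-4 = -1
  a_3 = -1·-1 + 1·-3 = -2
  a_4 = -1·-2 + 1·-1 = 1
  a_5 = -1·1 + 1·-2 = -3
  a_6 = -1·-3 + 1·1 = 4
  a_7 = -1·4 + 1·-3 = -7
  a_8 = -1·-7 + 1·4 = 11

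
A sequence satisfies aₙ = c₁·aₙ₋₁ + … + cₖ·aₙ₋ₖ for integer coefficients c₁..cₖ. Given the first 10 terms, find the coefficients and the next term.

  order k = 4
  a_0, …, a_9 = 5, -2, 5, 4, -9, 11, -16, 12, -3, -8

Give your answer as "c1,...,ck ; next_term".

  a_4 = -1·4 + 0·5 + 0·-2 + -1·5 = -9
  a_5 = -1·-9 + 0·4 + 0·5 + -1·-2 = 11
  a_6 = -1·11 + 0·-9 + 0·4 + -1·5 = -16
  a_7 = -1·-16 + 0·11 + 0·-9 + -1·4 = 12
  a_8 = -1·12 + 0·-16 + 0·11 + -1·-9 = -3
  a_9 = -1·-3 + 0·12 + 0·-16 + -1·11 = -8
  a_10 = -1·-8 + 0·-3 + 0·12 + -1·-16 = 24

-1,0,0,-1 ; 24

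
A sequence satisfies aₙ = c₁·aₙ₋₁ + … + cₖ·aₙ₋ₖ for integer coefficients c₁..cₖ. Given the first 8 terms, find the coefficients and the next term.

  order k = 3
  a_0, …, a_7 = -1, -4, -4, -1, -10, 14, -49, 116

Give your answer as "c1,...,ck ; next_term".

-2,2,1 ; -316

  a_3 = -2·-4 + 2·-4 + 1·-1 = -1
  a_4 = -2·-1 + 2·-4 + 1·-4 = -10
  a_5 = -2·-10 + 2·-1 + 1·-4 = 14
  a_6 = -2·14 + 2·-10 + 1·-1 = -49
  a_7 = -2·-49 + 2·14 + 1·-10 = 116
  a_8 = -2·116 + 2·-49 + 1·14 = -316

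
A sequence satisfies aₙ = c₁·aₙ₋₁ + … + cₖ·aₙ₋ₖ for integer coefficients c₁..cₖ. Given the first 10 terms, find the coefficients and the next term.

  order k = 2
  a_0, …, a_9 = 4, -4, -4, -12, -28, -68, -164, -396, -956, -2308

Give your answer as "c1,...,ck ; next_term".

  a_2 = 2·-4 + 1·4 = -4
  a_3 = 2·-4 + 1·-4 = -12
  a_4 = 2·-12 + 1·-4 = -28
  a_5 = 2·-28 + 1·-12 = -68
  a_6 = 2·-68 + 1·-28 = -164
  a_7 = 2·-164 + 1·-68 = -396
  a_8 = 2·-396 + 1·-164 = -956
  a_9 = 2·-956 + 1·-396 = -2308
  a_10 = 2·-2308 + 1·-956 = -5572

2,1 ; -5572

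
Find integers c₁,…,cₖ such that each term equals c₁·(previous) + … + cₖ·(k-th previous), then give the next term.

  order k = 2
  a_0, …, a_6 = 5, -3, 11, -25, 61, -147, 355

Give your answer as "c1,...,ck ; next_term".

-2,1 ; -857

  a_2 = -2·-3 + 1·5 = 11
  a_3 = -2·11 + 1·-3 = -25
  a_4 = -2·-25 + 1·11 = 61
  a_5 = -2·61 + 1·-25 = -147
  a_6 = -2·-147 + 1·61 = 355
  a_7 = -2·355 + 1·-147 = -857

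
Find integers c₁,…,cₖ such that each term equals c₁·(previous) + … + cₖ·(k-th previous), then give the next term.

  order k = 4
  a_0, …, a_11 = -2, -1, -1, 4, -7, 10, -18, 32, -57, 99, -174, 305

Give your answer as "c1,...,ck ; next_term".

-1,1,0,1 ; -536

  a_4 = -1·4 + 1·-1 + 0·-1 + 1·-2 = -7
  a_5 = -1·-7 + 1·4 + 0·-1 + 1·-1 = 10
  a_6 = -1·10 + 1·-7 + 0·4 + 1·-1 = -18
  a_7 = -1·-18 + 1·10 + 0·-7 + 1·4 = 32
  a_8 = -1·32 + 1·-18 + 0·10 + 1·-7 = -57
  a_9 = -1·-57 + 1·32 + 0·-18 + 1·10 = 99
  a_10 = -1·99 + 1·-57 + 0·32 + 1·-18 = -174
  a_11 = -1·-174 + 1·99 + 0·-57 + 1·32 = 305
  a_12 = -1·305 + 1·-174 + 0·99 + 1·-57 = -536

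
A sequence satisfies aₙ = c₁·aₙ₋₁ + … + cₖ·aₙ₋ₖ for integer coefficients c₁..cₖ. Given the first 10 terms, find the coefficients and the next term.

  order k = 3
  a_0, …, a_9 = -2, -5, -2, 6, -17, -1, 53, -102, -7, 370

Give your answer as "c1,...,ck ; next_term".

-1,-2,3 ; -662

  a_3 = -1·-2 + -2·-5 + 3·-2 = 6
  a_4 = -1·6 + -2·-2 + 3·-5 = -17
  a_5 = -1·-17 + -2·6 + 3·-2 = -1
  a_6 = -1·-1 + -2·-17 + 3·6 = 53
  a_7 = -1·53 + -2·-1 + 3·-17 = -102
  a_8 = -1·-102 + -2·53 + 3·-1 = -7
  a_9 = -1·-7 + -2·-102 + 3·53 = 370
  a_10 = -1·370 + -2·-7 + 3·-102 = -662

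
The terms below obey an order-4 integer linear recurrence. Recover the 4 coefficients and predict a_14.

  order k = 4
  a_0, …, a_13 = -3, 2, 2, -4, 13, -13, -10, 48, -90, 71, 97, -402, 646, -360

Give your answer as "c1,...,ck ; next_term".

-1,-1,1,-3 ; -979

  a_4 = -1·-4 + -1·2 + 1·2 + -3·-3 = 13
  a_5 = -1·13 + -1·-4 + 1·2 + -3·2 = -13
  a_6 = -1·-13 + -1·13 + 1·-4 + -3·2 = -10
  a_7 = -1·-10 + -1·-13 + 1·13 + -3·-4 = 48
  a_8 = -1·48 + -1·-10 + 1·-13 + -3·13 = -90
  a_9 = -1·-90 + -1·48 + 1·-10 + -3·-13 = 71
  a_10 = -1·71 + -1·-90 + 1·48 + -3·-10 = 97
  a_11 = -1·97 + -1·71 + 1·-90 + -3·48 = -402
  a_12 = -1·-402 + -1·97 + 1·71 + -3·-90 = 646
  a_13 = -1·646 + -1·-402 + 1·97 + -3·71 = -360
  a_14 = -1·-360 + -1·646 + 1·-402 + -3·97 = -979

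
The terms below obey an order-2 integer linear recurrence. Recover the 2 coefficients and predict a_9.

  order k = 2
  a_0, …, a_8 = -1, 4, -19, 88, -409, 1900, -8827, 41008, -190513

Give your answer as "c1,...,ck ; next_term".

-4,3 ; 885076

  a_2 = -4·4 + 3·-1 = -19
  a_3 = -4·-19 + 3·4 = 88
  a_4 = -4·88 + 3·-19 = -409
  a_5 = -4·-409 + 3·88 = 1900
  a_6 = -4·1900 + 3·-409 = -8827
  a_7 = -4·-8827 + 3·1900 = 41008
  a_8 = -4·41008 + 3·-8827 = -190513
  a_9 = -4·-190513 + 3·41008 = 885076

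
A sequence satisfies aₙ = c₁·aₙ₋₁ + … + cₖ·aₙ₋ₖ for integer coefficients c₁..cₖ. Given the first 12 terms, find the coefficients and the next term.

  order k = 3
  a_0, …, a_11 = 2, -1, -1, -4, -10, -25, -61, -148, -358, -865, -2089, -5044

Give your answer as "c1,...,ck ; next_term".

3,-1,-1 ; -12178

  a_3 = 3·-1 + -1·-1 + -1·2 = -4
  a_4 = 3·-4 + -1·-1 + -1·-1 = -10
  a_5 = 3·-10 + -1·-4 + -1·-1 = -25
  a_6 = 3·-25 + -1·-10 + -1·-4 = -61
  a_7 = 3·-61 + -1·-25 + -1·-10 = -148
  a_8 = 3·-148 + -1·-61 + -1·-25 = -358
  a_9 = 3·-358 + -1·-148 + -1·-61 = -865
  a_10 = 3·-865 + -1·-358 + -1·-148 = -2089
  a_11 = 3·-2089 + -1·-865 + -1·-358 = -5044
  a_12 = 3·-5044 + -1·-2089 + -1·-865 = -12178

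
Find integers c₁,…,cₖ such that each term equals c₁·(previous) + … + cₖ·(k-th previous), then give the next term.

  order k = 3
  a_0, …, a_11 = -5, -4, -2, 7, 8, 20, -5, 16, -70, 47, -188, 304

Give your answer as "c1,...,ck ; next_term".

  a_3 = 0·-2 + 2·-4 + -3·-5 = 7
  a_4 = 0·7 + 2·-2 + -3·-4 = 8
  a_5 = 0·8 + 2·7 + -3·-2 = 20
  a_6 = 0·20 + 2·8 + -3·7 = -5
  a_7 = 0·-5 + 2·20 + -3·8 = 16
  a_8 = 0·16 + 2·-5 + -3·20 = -70
  a_9 = 0·-70 + 2·16 + -3·-5 = 47
  a_10 = 0·47 + 2·-70 + -3·16 = -188
  a_11 = 0·-188 + 2·47 + -3·-70 = 304
  a_12 = 0·304 + 2·-188 + -3·47 = -517

0,2,-3 ; -517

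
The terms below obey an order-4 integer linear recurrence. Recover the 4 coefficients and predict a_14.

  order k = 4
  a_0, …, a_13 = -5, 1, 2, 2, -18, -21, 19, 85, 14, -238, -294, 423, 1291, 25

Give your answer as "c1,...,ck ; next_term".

  a_4 = 1·2 + -2·2 + -1·1 + 3·-5 = -18
  a_5 = 1·-18 + -2·2 + -1·2 + 3·1 = -21
  a_6 = 1·-21 + -2·-18 + -1·2 + 3·2 = 19
  a_7 = 1·19 + -2·-21 + -1·-18 + 3·2 = 85
  a_8 = 1·85 + -2·19 + -1·-21 + 3·-18 = 14
  a_9 = 1·14 + -2·85 + -1·19 + 3·-21 = -238
  a_10 = 1·-238 + -2·14 + -1·85 + 3·19 = -294
  a_11 = 1·-294 + -2·-238 + -1·14 + 3·85 = 423
  a_12 = 1·423 + -2·-294 + -1·-238 + 3·14 = 1291
  a_13 = 1·1291 + -2·423 + -1·-294 + 3·-238 = 25
  a_14 = 1·25 + -2·1291 + -1·423 + 3·-294 = -3862

1,-2,-1,3 ; -3862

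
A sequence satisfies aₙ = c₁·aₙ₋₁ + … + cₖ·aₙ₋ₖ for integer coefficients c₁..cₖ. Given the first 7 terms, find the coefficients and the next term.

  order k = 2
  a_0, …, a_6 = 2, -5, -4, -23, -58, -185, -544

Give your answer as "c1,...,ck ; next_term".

2,3 ; -1643

  a_2 = 2·-5 + 3·2 = -4
  a_3 = 2·-4 + 3·-5 = -23
  a_4 = 2·-23 + 3·-4 = -58
  a_5 = 2·-58 + 3·-23 = -185
  a_6 = 2·-185 + 3·-58 = -544
  a_7 = 2·-544 + 3·-185 = -1643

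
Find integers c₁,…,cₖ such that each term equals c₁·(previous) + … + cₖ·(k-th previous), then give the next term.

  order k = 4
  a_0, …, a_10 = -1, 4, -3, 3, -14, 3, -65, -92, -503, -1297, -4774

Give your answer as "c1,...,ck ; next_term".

  a_4 = 2·3 + 4·-3 + -1·4 + 4·-1 = -14
  a_5 = 2·-14 + 4·3 + -1·-3 + 4·4 = 3
  a_6 = 2·3 + 4·-14 + -1·3 + 4·-3 = -65
  a_7 = 2·-65 + 4·3 + -1·-14 + 4·3 = -92
  a_8 = 2·-92 + 4·-65 + -1·3 + 4·-14 = -503
  a_9 = 2·-503 + 4·-92 + -1·-65 + 4·3 = -1297
  a_10 = 2·-1297 + 4·-503 + -1·-92 + 4·-65 = -4774
  a_11 = 2·-4774 + 4·-1297 + -1·-503 + 4·-92 = -14601

2,4,-1,4 ; -14601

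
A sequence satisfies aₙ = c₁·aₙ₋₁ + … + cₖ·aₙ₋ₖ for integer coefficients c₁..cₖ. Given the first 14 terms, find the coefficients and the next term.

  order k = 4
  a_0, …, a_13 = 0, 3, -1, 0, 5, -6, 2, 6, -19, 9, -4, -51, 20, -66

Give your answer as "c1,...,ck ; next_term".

1,1,2,-3 ; -136

  a_4 = 1·0 + 1·-1 + 2·3 + -3·0 = 5
  a_5 = 1·5 + 1·0 + 2·-1 + -3·3 = -6
  a_6 = 1·-6 + 1·5 + 2·0 + -3·-1 = 2
  a_7 = 1·2 + 1·-6 + 2·5 + -3·0 = 6
  a_8 = 1·6 + 1·2 + 2·-6 + -3·5 = -19
  a_9 = 1·-19 + 1·6 + 2·2 + -3·-6 = 9
  a_10 = 1·9 + 1·-19 + 2·6 + -3·2 = -4
  a_11 = 1·-4 + 1·9 + 2·-19 + -3·6 = -51
  a_12 = 1·-51 + 1·-4 + 2·9 + -3·-19 = 20
  a_13 = 1·20 + 1·-51 + 2·-4 + -3·9 = -66
  a_14 = 1·-66 + 1·20 + 2·-51 + -3·-4 = -136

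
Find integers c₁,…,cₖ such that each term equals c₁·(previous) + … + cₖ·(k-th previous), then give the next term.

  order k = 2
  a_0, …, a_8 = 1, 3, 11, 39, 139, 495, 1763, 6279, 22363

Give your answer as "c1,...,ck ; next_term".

  a_2 = 3·3 + 2·1 = 11
  a_3 = 3·11 + 2·3 = 39
  a_4 = 3·39 + 2·11 = 139
  a_5 = 3·139 + 2·39 = 495
  a_6 = 3·495 + 2·139 = 1763
  a_7 = 3·1763 + 2·495 = 6279
  a_8 = 3·6279 + 2·1763 = 22363
  a_9 = 3·22363 + 2·6279 = 79647

3,2 ; 79647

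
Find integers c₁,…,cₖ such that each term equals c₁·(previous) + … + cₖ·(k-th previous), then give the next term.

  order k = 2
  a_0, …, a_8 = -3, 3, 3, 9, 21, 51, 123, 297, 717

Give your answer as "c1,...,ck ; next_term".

2,1 ; 1731

  a_2 = 2·3 + 1·-3 = 3
  a_3 = 2·3 + 1·3 = 9
  a_4 = 2·9 + 1·3 = 21
  a_5 = 2·21 + 1·9 = 51
  a_6 = 2·51 + 1·21 = 123
  a_7 = 2·123 + 1·51 = 297
  a_8 = 2·297 + 1·123 = 717
  a_9 = 2·717 + 1·297 = 1731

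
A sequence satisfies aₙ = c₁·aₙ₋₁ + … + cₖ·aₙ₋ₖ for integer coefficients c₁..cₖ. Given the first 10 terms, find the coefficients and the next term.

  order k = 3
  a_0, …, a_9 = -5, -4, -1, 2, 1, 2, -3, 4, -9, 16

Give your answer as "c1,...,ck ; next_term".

-1,1,-1 ; -29

  a_3 = -1·-1 + 1·-4 + -1·-5 = 2
  a_4 = -1·2 + 1·-1 + -1·-4 = 1
  a_5 = -1·1 + 1·2 + -1·-1 = 2
  a_6 = -1·2 + 1·1 + -1·2 = -3
  a_7 = -1·-3 + 1·2 + -1·1 = 4
  a_8 = -1·4 + 1·-3 + -1·2 = -9
  a_9 = -1·-9 + 1·4 + -1·-3 = 16
  a_10 = -1·16 + 1·-9 + -1·4 = -29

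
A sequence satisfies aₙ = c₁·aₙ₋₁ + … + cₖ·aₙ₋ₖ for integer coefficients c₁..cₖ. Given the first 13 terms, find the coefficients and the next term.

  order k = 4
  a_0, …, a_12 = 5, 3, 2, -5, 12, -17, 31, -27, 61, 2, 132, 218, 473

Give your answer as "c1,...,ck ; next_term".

  a_4 = 0·-5 + 4·2 + 3·3 + -1·5 = 12
  a_5 = 0·12 + 4·-5 + 3·2 + -1·3 = -17
  a_6 = 0·-17 + 4·12 + 3·-5 + -1·2 = 31
  a_7 = 0·31 + 4·-17 + 3·12 + -1·-5 = -27
  a_8 = 0·-27 + 4·31 + 3·-17 + -1·12 = 61
  a_9 = 0·61 + 4·-27 + 3·31 + -1·-17 = 2
  a_10 = 0·2 + 4·61 + 3·-27 + -1·31 = 132
  a_11 = 0·132 + 4·2 + 3·61 + -1·-27 = 218
  a_12 = 0·218 + 4·132 + 3·2 + -1·61 = 473
  a_13 = 0·473 + 4·218 + 3·132 + -1·2 = 1266

0,4,3,-1 ; 1266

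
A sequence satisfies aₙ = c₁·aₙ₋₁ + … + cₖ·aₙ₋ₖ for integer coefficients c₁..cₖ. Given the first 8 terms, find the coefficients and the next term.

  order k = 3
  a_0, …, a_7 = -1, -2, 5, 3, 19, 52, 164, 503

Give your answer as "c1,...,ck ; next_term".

  a_3 = 2·5 + 3·-2 + 1·-1 = 3
  a_4 = 2·3 + 3·5 + 1·-2 = 19
  a_5 = 2·19 + 3·3 + 1·5 = 52
  a_6 = 2·52 + 3·19 + 1·3 = 164
  a_7 = 2·164 + 3·52 + 1·19 = 503
  a_8 = 2·503 + 3·164 + 1·52 = 1550

2,3,1 ; 1550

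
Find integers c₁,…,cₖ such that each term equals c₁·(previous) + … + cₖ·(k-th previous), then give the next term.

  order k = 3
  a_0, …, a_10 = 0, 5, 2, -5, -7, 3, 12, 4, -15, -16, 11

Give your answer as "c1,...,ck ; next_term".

0,-1,-1 ; 31

  a_3 = 0·2 + -1·5 + -1·0 = -5
  a_4 = 0·-5 + -1·2 + -1·5 = -7
  a_5 = 0·-7 + -1·-5 + -1·2 = 3
  a_6 = 0·3 + -1·-7 + -1·-5 = 12
  a_7 = 0·12 + -1·3 + -1·-7 = 4
  a_8 = 0·4 + -1·12 + -1·3 = -15
  a_9 = 0·-15 + -1·4 + -1·12 = -16
  a_10 = 0·-16 + -1·-15 + -1·4 = 11
  a_11 = 0·11 + -1·-16 + -1·-15 = 31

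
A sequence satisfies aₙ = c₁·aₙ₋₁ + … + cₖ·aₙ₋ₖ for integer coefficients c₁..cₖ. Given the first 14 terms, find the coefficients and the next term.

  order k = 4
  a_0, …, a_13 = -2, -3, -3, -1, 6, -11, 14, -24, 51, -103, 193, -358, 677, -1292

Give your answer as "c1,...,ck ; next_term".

  a_4 = -2·-1 + -1·-3 + -1·-3 + 1·-2 = 6
  a_5 = -2·6 + -1·-1 + -1·-3 + 1·-3 = -11
  a_6 = -2·-11 + -1·6 + -1·-1 + 1·-3 = 14
  a_7 = -2·14 + -1·-11 + -1·6 + 1·-1 = -24
  a_8 = -2·-24 + -1·14 + -1·-11 + 1·6 = 51
  a_9 = -2·51 + -1·-24 + -1·14 + 1·-11 = -103
  a_10 = -2·-103 + -1·51 + -1·-24 + 1·14 = 193
  a_11 = -2·193 + -1·-103 + -1·51 + 1·-24 = -358
  a_12 = -2·-358 + -1·193 + -1·-103 + 1·51 = 677
  a_13 = -2·677 + -1·-358 + -1·193 + 1·-103 = -1292
  a_14 = -2·-1292 + -1·677 + -1·-358 + 1·193 = 2458

-2,-1,-1,1 ; 2458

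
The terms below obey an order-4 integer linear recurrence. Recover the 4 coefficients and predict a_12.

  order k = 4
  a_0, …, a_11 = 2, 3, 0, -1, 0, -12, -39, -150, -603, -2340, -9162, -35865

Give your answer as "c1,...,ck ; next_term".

  a_4 = 3·-1 + 3·0 + 3·3 + -3·2 = 0
  a_5 = 3·0 + 3·-1 + 3·0 + -3·3 = -12
  a_6 = 3·-12 + 3·0 + 3·-1 + -3·0 = -39
  a_7 = 3·-39 + 3·-12 + 3·0 + -3·-1 = -150
  a_8 = 3·-150 + 3·-39 + 3·-12 + -3·0 = -603
  a_9 = 3·-603 + 3·-150 + 3·-39 + -3·-12 = -2340
  a_10 = 3·-2340 + 3·-603 + 3·-150 + -3·-39 = -9162
  a_11 = 3·-9162 + 3·-2340 + 3·-603 + -3·-150 = -35865
  a_12 = 3·-35865 + 3·-9162 + 3·-2340 + -3·-603 = -140292

3,3,3,-3 ; -140292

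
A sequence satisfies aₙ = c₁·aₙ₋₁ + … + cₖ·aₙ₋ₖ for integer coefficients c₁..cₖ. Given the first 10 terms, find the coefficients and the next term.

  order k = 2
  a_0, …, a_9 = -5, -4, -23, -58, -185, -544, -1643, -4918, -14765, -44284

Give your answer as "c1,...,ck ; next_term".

  a_2 = 2·-4 + 3·-5 = -23
  a_3 = 2·-23 + 3·-4 = -58
  a_4 = 2·-58 + 3·-23 = -185
  a_5 = 2·-185 + 3·-58 = -544
  a_6 = 2·-544 + 3·-185 = -1643
  a_7 = 2·-1643 + 3·-544 = -4918
  a_8 = 2·-4918 + 3·-1643 = -14765
  a_9 = 2·-14765 + 3·-4918 = -44284
  a_10 = 2·-44284 + 3·-14765 = -132863

2,3 ; -132863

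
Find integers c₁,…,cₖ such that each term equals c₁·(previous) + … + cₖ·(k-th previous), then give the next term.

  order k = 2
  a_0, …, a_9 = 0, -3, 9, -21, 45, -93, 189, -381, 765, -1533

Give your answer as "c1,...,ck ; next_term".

  a_2 = -3·-3 + -2·0 = 9
  a_3 = -3·9 + -2·-3 = -21
  a_4 = -3·-21 + -2·9 = 45
  a_5 = -3·45 + -2·-21 = -93
  a_6 = -3·-93 + -2·45 = 189
  a_7 = -3·189 + -2·-93 = -381
  a_8 = -3·-381 + -2·189 = 765
  a_9 = -3·765 + -2·-381 = -1533
  a_10 = -3·-1533 + -2·765 = 3069

-3,-2 ; 3069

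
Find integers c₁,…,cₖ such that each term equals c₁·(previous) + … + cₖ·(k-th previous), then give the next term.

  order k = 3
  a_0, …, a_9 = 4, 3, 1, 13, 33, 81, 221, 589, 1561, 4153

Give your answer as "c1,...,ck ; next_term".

  a_3 = 2·1 + 1·3 + 2·4 = 13
  a_4 = 2·13 + 1·1 + 2·3 = 33
  a_5 = 2·33 + 1·13 + 2·1 = 81
  a_6 = 2·81 + 1·33 + 2·13 = 221
  a_7 = 2·221 + 1·81 + 2·33 = 589
  a_8 = 2·589 + 1·221 + 2·81 = 1561
  a_9 = 2·1561 + 1·589 + 2·221 = 4153
  a_10 = 2·4153 + 1·1561 + 2·589 = 11045

2,1,2 ; 11045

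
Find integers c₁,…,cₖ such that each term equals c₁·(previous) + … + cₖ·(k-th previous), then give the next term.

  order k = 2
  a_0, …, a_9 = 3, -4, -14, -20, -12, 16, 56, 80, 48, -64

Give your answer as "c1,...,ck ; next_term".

2,-2 ; -224

  a_2 = 2·-4 + -2·3 = -14
  a_3 = 2·-14 + -2·-4 = -20
  a_4 = 2·-20 + -2·-14 = -12
  a_5 = 2·-12 + -2·-20 = 16
  a_6 = 2·16 + -2·-12 = 56
  a_7 = 2·56 + -2·16 = 80
  a_8 = 2·80 + -2·56 = 48
  a_9 = 2·48 + -2·80 = -64
  a_10 = 2·-64 + -2·48 = -224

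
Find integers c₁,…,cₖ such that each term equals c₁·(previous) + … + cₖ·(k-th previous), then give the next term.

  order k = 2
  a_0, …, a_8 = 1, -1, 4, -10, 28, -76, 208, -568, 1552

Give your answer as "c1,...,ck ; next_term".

  a_2 = -2·-1 + 2·1 = 4
  a_3 = -2·4 + 2·-1 = -10
  a_4 = -2·-10 + 2·4 = 28
  a_5 = -2·28 + 2·-10 = -76
  a_6 = -2·-76 + 2·28 = 208
  a_7 = -2·208 + 2·-76 = -568
  a_8 = -2·-568 + 2·208 = 1552
  a_9 = -2·1552 + 2·-568 = -4240

-2,2 ; -4240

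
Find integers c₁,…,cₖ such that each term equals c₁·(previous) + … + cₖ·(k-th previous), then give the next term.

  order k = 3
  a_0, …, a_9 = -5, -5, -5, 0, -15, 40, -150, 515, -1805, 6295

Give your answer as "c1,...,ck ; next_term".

-3,2,1 ; -21980

  a_3 = -3·-5 + 2·-5 + 1·-5 = 0
  a_4 = -3·0 + 2·-5 + 1·-5 = -15
  a_5 = -3·-15 + 2·0 + 1·-5 = 40
  a_6 = -3·40 + 2·-15 + 1·0 = -150
  a_7 = -3·-150 + 2·40 + 1·-15 = 515
  a_8 = -3·515 + 2·-150 + 1·40 = -1805
  a_9 = -3·-1805 + 2·515 + 1·-150 = 6295
  a_10 = -3·6295 + 2·-1805 + 1·515 = -21980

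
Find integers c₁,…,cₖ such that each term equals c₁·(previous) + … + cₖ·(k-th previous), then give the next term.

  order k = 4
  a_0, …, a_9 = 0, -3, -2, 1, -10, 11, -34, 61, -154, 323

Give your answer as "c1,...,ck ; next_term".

  a_4 = -2·1 + 1·-2 + 2·-3 + 2·0 = -10
  a_5 = -2·-10 + 1·1 + 2·-2 + 2·-3 = 11
  a_6 = -2·11 + 1·-10 + 2·1 + 2·-2 = -34
  a_7 = -2·-34 + 1·11 + 2·-10 + 2·1 = 61
  a_8 = -2·61 + 1·-34 + 2·11 + 2·-10 = -154
  a_9 = -2·-154 + 1·61 + 2·-34 + 2·11 = 323
  a_10 = -2·323 + 1·-154 + 2·61 + 2·-34 = -746

-2,1,2,2 ; -746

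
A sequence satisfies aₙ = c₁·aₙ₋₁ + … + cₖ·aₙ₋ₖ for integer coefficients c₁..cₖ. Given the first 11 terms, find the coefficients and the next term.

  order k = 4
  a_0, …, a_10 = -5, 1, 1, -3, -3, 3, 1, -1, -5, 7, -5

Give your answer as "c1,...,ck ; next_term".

  a_4 = -1·-3 + 0·1 + -1·1 + 1·-5 = -3
  a_5 = -1·-3 + 0·-3 + -1·1 + 1·1 = 3
  a_6 = -1·3 + 0·-3 + -1·-3 + 1·1 = 1
  a_7 = -1·1 + 0·3 + -1·-3 + 1·-3 = -1
  a_8 = -1·-1 + 0·1 + -1·3 + 1·-3 = -5
  a_9 = -1·-5 + 0·-1 + -1·1 + 1·3 = 7
  a_10 = -1·7 + 0·-5 + -1·-1 + 1·1 = -5
  a_11 = -1·-5 + 0·7 + -1·-5 + 1·-1 = 9

-1,0,-1,1 ; 9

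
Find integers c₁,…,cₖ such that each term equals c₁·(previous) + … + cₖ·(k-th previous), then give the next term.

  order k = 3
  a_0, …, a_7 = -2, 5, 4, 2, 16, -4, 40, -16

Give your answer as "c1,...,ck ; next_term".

-1,2,2 ; 88

  a_3 = -1·4 + 2·5 + 2·-2 = 2
  a_4 = -1·2 + 2·4 + 2·5 = 16
  a_5 = -1·16 + 2·2 + 2·4 = -4
  a_6 = -1·-4 + 2·16 + 2·2 = 40
  a_7 = -1·40 + 2·-4 + 2·16 = -16
  a_8 = -1·-16 + 2·40 + 2·-4 = 88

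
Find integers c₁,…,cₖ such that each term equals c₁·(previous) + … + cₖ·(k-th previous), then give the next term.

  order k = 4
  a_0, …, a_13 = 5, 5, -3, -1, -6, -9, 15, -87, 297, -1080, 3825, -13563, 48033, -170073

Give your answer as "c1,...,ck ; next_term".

-3,3,3,-3 ; 602154

  a_4 = -3·-1 + 3·-3 + 3·5 + -3·5 = -6
  a_5 = -3·-6 + 3·-1 + 3·-3 + -3·5 = -9
  a_6 = -3·-9 + 3·-6 + 3·-1 + -3·-3 = 15
  a_7 = -3·15 + 3·-9 + 3·-6 + -3·-1 = -87
  a_8 = -3·-87 + 3·15 + 3·-9 + -3·-6 = 297
  a_9 = -3·297 + 3·-87 + 3·15 + -3·-9 = -1080
  a_10 = -3·-1080 + 3·297 + 3·-87 + -3·15 = 3825
  a_11 = -3·3825 + 3·-1080 + 3·297 + -3·-87 = -13563
  a_12 = -3·-13563 + 3·3825 + 3·-1080 + -3·297 = 48033
  a_13 = -3·48033 + 3·-13563 + 3·3825 + -3·-1080 = -170073
  a_14 = -3·-170073 + 3·48033 + 3·-13563 + -3·3825 = 602154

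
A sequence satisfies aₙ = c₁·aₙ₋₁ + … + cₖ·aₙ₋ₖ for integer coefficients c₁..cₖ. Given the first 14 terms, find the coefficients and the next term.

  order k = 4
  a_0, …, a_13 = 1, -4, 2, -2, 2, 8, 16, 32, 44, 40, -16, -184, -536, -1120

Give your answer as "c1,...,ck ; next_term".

  a_4 = 2·-2 + 0·2 + -2·-4 + -2·1 = 2
  a_5 = 2·2 + 0·-2 + -2·2 + -2·-4 = 8
  a_6 = 2·8 + 0·2 + -2·-2 + -2·2 = 16
  a_7 = 2·16 + 0·8 + -2·2 + -2·-2 = 32
  a_8 = 2·32 + 0·16 + -2·8 + -2·2 = 44
  a_9 = 2·44 + 0·32 + -2·16 + -2·8 = 40
  a_10 = 2·40 + 0·44 + -2·32 + -2·16 = -16
  a_11 = 2·-16 + 0·40 + -2·44 + -2·32 = -184
  a_12 = 2·-184 + 0·-16 + -2·40 + -2·44 = -536
  a_13 = 2·-536 + 0·-184 + -2·-16 + -2·40 = -1120
  a_14 = 2·-1120 + 0·-536 + -2·-184 + -2·-16 = -1840

2,0,-2,-2 ; -1840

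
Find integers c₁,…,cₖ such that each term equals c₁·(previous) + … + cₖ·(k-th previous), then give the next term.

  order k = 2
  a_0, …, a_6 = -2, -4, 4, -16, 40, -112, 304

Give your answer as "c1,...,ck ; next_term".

-2,2 ; -832

  a_2 = -2·-4 + 2·-2 = 4
  a_3 = -2·4 + 2·-4 = -16
  a_4 = -2·-16 + 2·4 = 40
  a_5 = -2·40 + 2·-16 = -112
  a_6 = -2·-112 + 2·40 = 304
  a_7 = -2·304 + 2·-112 = -832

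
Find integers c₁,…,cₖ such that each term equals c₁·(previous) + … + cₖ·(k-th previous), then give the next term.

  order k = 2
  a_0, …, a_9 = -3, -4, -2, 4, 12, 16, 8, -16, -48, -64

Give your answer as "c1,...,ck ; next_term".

2,-2 ; -32

  a_2 = 2·-4 + -2·-3 = -2
  a_3 = 2·-2 + -2·-4 = 4
  a_4 = 2·4 + -2·-2 = 12
  a_5 = 2·12 + -2·4 = 16
  a_6 = 2·16 + -2·12 = 8
  a_7 = 2·8 + -2·16 = -16
  a_8 = 2·-16 + -2·8 = -48
  a_9 = 2·-48 + -2·-16 = -64
  a_10 = 2·-64 + -2·-48 = -32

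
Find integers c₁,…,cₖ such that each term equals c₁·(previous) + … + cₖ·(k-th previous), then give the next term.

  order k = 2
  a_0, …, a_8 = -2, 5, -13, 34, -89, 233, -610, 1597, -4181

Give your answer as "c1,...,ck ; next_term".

-3,-1 ; 10946

  a_2 = -3·5 + -1·-2 = -13
  a_3 = -3·-13 + -1·5 = 34
  a_4 = -3·34 + -1·-13 = -89
  a_5 = -3·-89 + -1·34 = 233
  a_6 = -3·233 + -1·-89 = -610
  a_7 = -3·-610 + -1·233 = 1597
  a_8 = -3·1597 + -1·-610 = -4181
  a_9 = -3·-4181 + -1·1597 = 10946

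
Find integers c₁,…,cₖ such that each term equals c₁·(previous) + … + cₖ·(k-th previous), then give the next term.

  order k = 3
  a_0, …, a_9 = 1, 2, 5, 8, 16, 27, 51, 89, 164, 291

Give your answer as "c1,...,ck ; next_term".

1,2,-1 ; 530

  a_3 = 1·5 + 2·2 + -1·1 = 8
  a_4 = 1·8 + 2·5 + -1·2 = 16
  a_5 = 1·16 + 2·8 + -1·5 = 27
  a_6 = 1·27 + 2·16 + -1·8 = 51
  a_7 = 1·51 + 2·27 + -1·16 = 89
  a_8 = 1·89 + 2·51 + -1·27 = 164
  a_9 = 1·164 + 2·89 + -1·51 = 291
  a_10 = 1·291 + 2·164 + -1·89 = 530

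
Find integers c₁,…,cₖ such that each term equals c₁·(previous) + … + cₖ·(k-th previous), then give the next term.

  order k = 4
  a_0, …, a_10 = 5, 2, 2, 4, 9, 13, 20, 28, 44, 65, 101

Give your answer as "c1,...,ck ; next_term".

  a_4 = 1·4 + 1·2 + -1·2 + 1·5 = 9
  a_5 = 1·9 + 1·4 + -1·2 + 1·2 = 13
  a_6 = 1·13 + 1·9 + -1·4 + 1·2 = 20
  a_7 = 1·20 + 1·13 + -1·9 + 1·4 = 28
  a_8 = 1·28 + 1·20 + -1·13 + 1·9 = 44
  a_9 = 1·44 + 1·28 + -1·20 + 1·13 = 65
  a_10 = 1·65 + 1·44 + -1·28 + 1·20 = 101
  a_11 = 1·101 + 1·65 + -1·44 + 1·28 = 150

1,1,-1,1 ; 150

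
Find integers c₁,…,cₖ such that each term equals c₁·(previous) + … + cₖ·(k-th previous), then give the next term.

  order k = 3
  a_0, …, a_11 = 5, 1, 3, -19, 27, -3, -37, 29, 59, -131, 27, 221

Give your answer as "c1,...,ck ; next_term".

-2,-3,-2 ; -261

  a_3 = -2·3 + -3·1 + -2·5 = -19
  a_4 = -2·-19 + -3·3 + -2·1 = 27
  a_5 = -2·27 + -3·-19 + -2·3 = -3
  a_6 = -2·-3 + -3·27 + -2·-19 = -37
  a_7 = -2·-37 + -3·-3 + -2·27 = 29
  a_8 = -2·29 + -3·-37 + -2·-3 = 59
  a_9 = -2·59 + -3·29 + -2·-37 = -131
  a_10 = -2·-131 + -3·59 + -2·29 = 27
  a_11 = -2·27 + -3·-131 + -2·59 = 221
  a_12 = -2·221 + -3·27 + -2·-131 = -261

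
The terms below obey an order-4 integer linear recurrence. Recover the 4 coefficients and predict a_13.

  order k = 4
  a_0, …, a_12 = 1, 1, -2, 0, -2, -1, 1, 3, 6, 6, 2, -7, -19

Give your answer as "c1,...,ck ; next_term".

  a_4 = 1·0 + 0·-2 + -1·1 + -1·1 = -2
  a_5 = 1·-2 + 0·0 + -1·-2 + -1·1 = -1
  a_6 = 1·-1 + 0·-2 + -1·0 + -1·-2 = 1
  a_7 = 1·1 + 0·-1 + -1·-2 + -1·0 = 3
  a_8 = 1·3 + 0·1 + -1·-1 + -1·-2 = 6
  a_9 = 1·6 + 0·3 + -1·1 + -1·-1 = 6
  a_10 = 1·6 + 0·6 + -1·3 + -1·1 = 2
  a_11 = 1·2 + 0·6 + -1·6 + -1·3 = -7
  a_12 = 1·-7 + 0·2 + -1·6 + -1·6 = -19
  a_13 = 1·-19 + 0·-7 + -1·2 + -1·6 = -27

1,0,-1,-1 ; -27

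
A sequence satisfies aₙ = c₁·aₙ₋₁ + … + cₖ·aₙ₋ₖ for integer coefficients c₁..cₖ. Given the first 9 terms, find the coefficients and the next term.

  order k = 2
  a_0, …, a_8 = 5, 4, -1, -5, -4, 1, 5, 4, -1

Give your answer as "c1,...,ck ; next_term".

1,-1 ; -5

  a_2 = 1·4 + -1·5 = -1
  a_3 = 1·-1 + -1·4 = -5
  a_4 = 1·-5 + -1·-1 = -4
  a_5 = 1·-4 + -1·-5 = 1
  a_6 = 1·1 + -1·-4 = 5
  a_7 = 1·5 + -1·1 = 4
  a_8 = 1·4 + -1·5 = -1
  a_9 = 1·-1 + -1·4 = -5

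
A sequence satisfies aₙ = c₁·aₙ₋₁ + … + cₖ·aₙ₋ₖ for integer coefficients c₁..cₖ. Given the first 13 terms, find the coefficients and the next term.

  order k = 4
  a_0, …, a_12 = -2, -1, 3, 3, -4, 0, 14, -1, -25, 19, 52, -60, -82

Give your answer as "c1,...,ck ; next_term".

1,-2,3,-1 ; 175

  a_4 = 1·3 + -2·3 + 3·-1 + -1·-2 = -4
  a_5 = 1·-4 + -2·3 + 3·3 + -1·-1 = 0
  a_6 = 1·0 + -2·-4 + 3·3 + -1·3 = 14
  a_7 = 1·14 + -2·0 + 3·-4 + -1·3 = -1
  a_8 = 1·-1 + -2·14 + 3·0 + -1·-4 = -25
  a_9 = 1·-25 + -2·-1 + 3·14 + -1·0 = 19
  a_10 = 1·19 + -2·-25 + 3·-1 + -1·14 = 52
  a_11 = 1·52 + -2·19 + 3·-25 + -1·-1 = -60
  a_12 = 1·-60 + -2·52 + 3·19 + -1·-25 = -82
  a_13 = 1·-82 + -2·-60 + 3·52 + -1·19 = 175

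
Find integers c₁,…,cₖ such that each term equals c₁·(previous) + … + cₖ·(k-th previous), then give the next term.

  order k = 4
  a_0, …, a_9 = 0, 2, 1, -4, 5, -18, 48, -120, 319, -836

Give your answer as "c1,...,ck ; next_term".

  a_4 = -2·-4 + 1·1 + -2·2 + -1·0 = 5
  a_5 = -2·5 + 1·-4 + -2·1 + -1·2 = -18
  a_6 = -2·-18 + 1·5 + -2·-4 + -1·1 = 48
  a_7 = -2·48 + 1·-18 + -2·5 + -1·-4 = -120
  a_8 = -2·-120 + 1·48 + -2·-18 + -1·5 = 319
  a_9 = -2·319 + 1·-120 + -2·48 + -1·-18 = -836
  a_10 = -2·-836 + 1·319 + -2·-120 + -1·48 = 2183

-2,1,-2,-1 ; 2183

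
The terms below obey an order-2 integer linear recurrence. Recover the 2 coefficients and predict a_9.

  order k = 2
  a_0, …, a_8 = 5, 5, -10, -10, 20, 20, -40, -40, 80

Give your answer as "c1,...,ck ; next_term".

0,-2 ; 80

  a_2 = 0·5 + -2·5 = -10
  a_3 = 0·-10 + -2·5 = -10
  a_4 = 0·-10 + -2·-10 = 20
  a_5 = 0·20 + -2·-10 = 20
  a_6 = 0·20 + -2·20 = -40
  a_7 = 0·-40 + -2·20 = -40
  a_8 = 0·-40 + -2·-40 = 80
  a_9 = 0·80 + -2·-40 = 80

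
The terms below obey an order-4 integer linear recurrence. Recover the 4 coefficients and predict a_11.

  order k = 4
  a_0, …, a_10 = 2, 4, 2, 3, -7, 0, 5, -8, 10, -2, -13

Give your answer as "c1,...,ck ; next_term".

  a_4 = -1·3 + -1·2 + 0·4 + -1·2 = -7
  a_5 = -1·-7 + -1·3 + 0·2 + -1·4 = 0
  a_6 = -1·0 + -1·-7 + 0·3 + -1·2 = 5
  a_7 = -1·5 + -1·0 + 0·-7 + -1·3 = -8
  a_8 = -1·-8 + -1·5 + 0·0 + -1·-7 = 10
  a_9 = -1·10 + -1·-8 + 0·5 + -1·0 = -2
  a_10 = -1·-2 + -1·10 + 0·-8 + -1·5 = -13
  a_11 = -1·-13 + -1·-2 + 0·10 + -1·-8 = 23

-1,-1,0,-1 ; 23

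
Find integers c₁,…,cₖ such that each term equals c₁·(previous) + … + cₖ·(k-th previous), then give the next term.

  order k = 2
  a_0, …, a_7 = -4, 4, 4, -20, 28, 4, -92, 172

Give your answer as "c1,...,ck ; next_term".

-2,-3 ; -68

  a_2 = -2·4 + -3·-4 = 4
  a_3 = -2·4 + -3·4 = -20
  a_4 = -2·-20 + -3·4 = 28
  a_5 = -2·28 + -3·-20 = 4
  a_6 = -2·4 + -3·28 = -92
  a_7 = -2·-92 + -3·4 = 172
  a_8 = -2·172 + -3·-92 = -68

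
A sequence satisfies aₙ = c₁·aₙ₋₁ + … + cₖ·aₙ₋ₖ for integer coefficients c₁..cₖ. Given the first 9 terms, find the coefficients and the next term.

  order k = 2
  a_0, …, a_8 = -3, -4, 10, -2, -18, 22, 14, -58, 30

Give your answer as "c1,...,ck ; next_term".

  a_2 = -1·-4 + -2·-3 = 10
  a_3 = -1·10 + -2·-4 = -2
  a_4 = -1·-2 + -2·10 = -18
  a_5 = -1·-18 + -2·-2 = 22
  a_6 = -1·22 + -2·-18 = 14
  a_7 = -1·14 + -2·22 = -58
  a_8 = -1·-58 + -2·14 = 30
  a_9 = -1·30 + -2·-58 = 86

-1,-2 ; 86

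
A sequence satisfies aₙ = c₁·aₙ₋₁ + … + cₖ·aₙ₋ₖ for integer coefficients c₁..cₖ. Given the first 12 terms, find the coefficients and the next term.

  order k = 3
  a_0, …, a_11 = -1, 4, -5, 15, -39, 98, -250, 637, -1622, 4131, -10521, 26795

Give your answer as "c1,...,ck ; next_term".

  a_3 = -2·-5 + 1·4 + -1·-1 = 15
  a_4 = -2·15 + 1·-5 + -1·4 = -39
  a_5 = -2·-39 + 1·15 + -1·-5 = 98
  a_6 = -2·98 + 1·-39 + -1·15 = -250
  a_7 = -2·-250 + 1·98 + -1·-39 = 637
  a_8 = -2·637 + 1·-250 + -1·98 = -1622
  a_9 = -2·-1622 + 1·637 + -1·-250 = 4131
  a_10 = -2·4131 + 1·-1622 + -1·637 = -10521
  a_11 = -2·-10521 + 1·4131 + -1·-1622 = 26795
  a_12 = -2·26795 + 1·-10521 + -1·4131 = -68242

-2,1,-1 ; -68242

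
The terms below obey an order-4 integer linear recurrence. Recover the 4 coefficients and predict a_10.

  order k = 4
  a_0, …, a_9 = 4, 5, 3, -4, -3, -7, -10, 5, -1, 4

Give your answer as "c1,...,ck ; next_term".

0,0,1,-2 ; 25

  a_4 = 0·-4 + 0·3 + 1·5 + -2·4 = -3
  a_5 = 0·-3 + 0·-4 + 1·3 + -2·5 = -7
  a_6 = 0·-7 + 0·-3 + 1·-4 + -2·3 = -10
  a_7 = 0·-10 + 0·-7 + 1·-3 + -2·-4 = 5
  a_8 = 0·5 + 0·-10 + 1·-7 + -2·-3 = -1
  a_9 = 0·-1 + 0·5 + 1·-10 + -2·-7 = 4
  a_10 = 0·4 + 0·-1 + 1·5 + -2·-10 = 25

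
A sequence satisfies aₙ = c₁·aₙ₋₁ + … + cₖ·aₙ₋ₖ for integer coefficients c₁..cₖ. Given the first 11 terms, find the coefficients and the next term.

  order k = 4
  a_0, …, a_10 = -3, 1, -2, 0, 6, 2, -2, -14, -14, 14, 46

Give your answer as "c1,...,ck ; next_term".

  a_4 = 0·0 + -1·-2 + -2·1 + -2·-3 = 6
  a_5 = 0·6 + -1·0 + -2·-2 + -2·1 = 2
  a_6 = 0·2 + -1·6 + -2·0 + -2·-2 = -2
  a_7 = 0·-2 + -1·2 + -2·6 + -2·0 = -14
  a_8 = 0·-14 + -1·-2 + -2·2 + -2·6 = -14
  a_9 = 0·-14 + -1·-14 + -2·-2 + -2·2 = 14
  a_10 = 0·14 + -1·-14 + -2·-14 + -2·-2 = 46
  a_11 = 0·46 + -1·14 + -2·-14 + -2·-14 = 42

0,-1,-2,-2 ; 42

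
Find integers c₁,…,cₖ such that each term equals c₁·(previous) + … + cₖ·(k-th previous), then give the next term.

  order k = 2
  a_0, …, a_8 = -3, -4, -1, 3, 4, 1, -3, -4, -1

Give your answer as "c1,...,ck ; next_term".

1,-1 ; 3

  a_2 = 1·-4 + -1·-3 = -1
  a_3 = 1·-1 + -1·-4 = 3
  a_4 = 1·3 + -1·-1 = 4
  a_5 = 1·4 + -1·3 = 1
  a_6 = 1·1 + -1·4 = -3
  a_7 = 1·-3 + -1·1 = -4
  a_8 = 1·-4 + -1·-3 = -1
  a_9 = 1·-1 + -1·-4 = 3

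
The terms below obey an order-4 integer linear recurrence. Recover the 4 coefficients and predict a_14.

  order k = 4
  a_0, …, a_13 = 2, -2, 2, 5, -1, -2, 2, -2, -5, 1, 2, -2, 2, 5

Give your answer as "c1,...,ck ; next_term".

1,-1,1,-1 ; -1

  a_4 = 1·5 + -1·2 + 1·-2 + -1·2 = -1
  a_5 = 1·-1 + -1·5 + 1·2 + -1·-2 = -2
  a_6 = 1·-2 + -1·-1 + 1·5 + -1·2 = 2
  a_7 = 1·2 + -1·-2 + 1·-1 + -1·5 = -2
  a_8 = 1·-2 + -1·2 + 1·-2 + -1·-1 = -5
  a_9 = 1·-5 + -1·-2 + 1·2 + -1·-2 = 1
  a_10 = 1·1 + -1·-5 + 1·-2 + -1·2 = 2
  a_11 = 1·2 + -1·1 + 1·-5 + -1·-2 = -2
  a_12 = 1·-2 + -1·2 + 1·1 + -1·-5 = 2
  a_13 = 1·2 + -1·-2 + 1·2 + -1·1 = 5
  a_14 = 1·5 + -1·2 + 1·-2 + -1·2 = -1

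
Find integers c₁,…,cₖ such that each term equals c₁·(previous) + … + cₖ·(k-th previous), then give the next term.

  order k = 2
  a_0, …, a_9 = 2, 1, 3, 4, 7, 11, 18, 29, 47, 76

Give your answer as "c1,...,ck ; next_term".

  a_2 = 1·1 + 1·2 = 3
  a_3 = 1·3 + 1·1 = 4
  a_4 = 1·4 + 1·3 = 7
  a_5 = 1·7 + 1·4 = 11
  a_6 = 1·11 + 1·7 = 18
  a_7 = 1·18 + 1·11 = 29
  a_8 = 1·29 + 1·18 = 47
  a_9 = 1·47 + 1·29 = 76
  a_10 = 1·76 + 1·47 = 123

1,1 ; 123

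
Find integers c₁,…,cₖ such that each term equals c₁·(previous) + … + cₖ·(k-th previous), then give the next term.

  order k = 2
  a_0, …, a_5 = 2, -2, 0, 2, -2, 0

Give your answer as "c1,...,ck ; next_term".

-1,-1 ; 2

  a_2 = -1·-2 + -1·2 = 0
  a_3 = -1·0 + -1·-2 = 2
  a_4 = -1·2 + -1·0 = -2
  a_5 = -1·-2 + -1·2 = 0
  a_6 = -1·0 + -1·-2 = 2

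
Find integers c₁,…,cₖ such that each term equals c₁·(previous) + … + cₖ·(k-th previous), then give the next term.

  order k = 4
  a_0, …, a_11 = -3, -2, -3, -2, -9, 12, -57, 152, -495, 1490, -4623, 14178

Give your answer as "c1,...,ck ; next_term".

  a_4 = -3·-2 + 1·-3 + 3·-2 + 2·-3 = -9
  a_5 = -3·-9 + 1·-2 + 3·-3 + 2·-2 = 12
  a_6 = -3·12 + 1·-9 + 3·-2 + 2·-3 = -57
  a_7 = -3·-57 + 1·12 + 3·-9 + 2·-2 = 152
  a_8 = -3·152 + 1·-57 + 3·12 + 2·-9 = -495
  a_9 = -3·-495 + 1·152 + 3·-57 + 2·12 = 1490
  a_10 = -3·1490 + 1·-495 + 3·152 + 2·-57 = -4623
  a_11 = -3·-4623 + 1·1490 + 3·-495 + 2·152 = 14178
  a_12 = -3·14178 + 1·-4623 + 3·1490 + 2·-495 = -43677

-3,1,3,2 ; -43677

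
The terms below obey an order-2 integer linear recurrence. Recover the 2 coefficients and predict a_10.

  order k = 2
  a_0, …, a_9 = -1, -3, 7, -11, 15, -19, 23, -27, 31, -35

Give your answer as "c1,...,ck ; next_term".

  a_2 = -2·-3 + -1·-1 = 7
  a_3 = -2·7 + -1·-3 = -11
  a_4 = -2·-11 + -1·7 = 15
  a_5 = -2·15 + -1·-11 = -19
  a_6 = -2·-19 + -1·15 = 23
  a_7 = -2·23 + -1·-19 = -27
  a_8 = -2·-27 + -1·23 = 31
  a_9 = -2·31 + -1·-27 = -35
  a_10 = -2·-35 + -1·31 = 39

-2,-1 ; 39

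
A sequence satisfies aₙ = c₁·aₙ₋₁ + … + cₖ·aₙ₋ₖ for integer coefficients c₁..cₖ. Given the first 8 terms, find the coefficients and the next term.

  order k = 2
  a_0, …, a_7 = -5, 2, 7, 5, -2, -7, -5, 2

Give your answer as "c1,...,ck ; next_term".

1,-1 ; 7

  a_2 = 1·2 + -1·-5 = 7
  a_3 = 1·7 + -1·2 = 5
  a_4 = 1·5 + -1·7 = -2
  a_5 = 1·-2 + -1·5 = -7
  a_6 = 1·-7 + -1·-2 = -5
  a_7 = 1·-5 + -1·-7 = 2
  a_8 = 1·2 + -1·-5 = 7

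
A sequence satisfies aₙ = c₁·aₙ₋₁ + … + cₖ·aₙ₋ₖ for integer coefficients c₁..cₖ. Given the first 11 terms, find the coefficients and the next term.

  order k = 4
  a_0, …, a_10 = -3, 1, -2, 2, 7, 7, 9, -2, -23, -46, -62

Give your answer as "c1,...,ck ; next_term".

1,0,-1,-2 ; -35

  a_4 = 1·2 + 0·-2 + -1·1 + -2·-3 = 7
  a_5 = 1·7 + 0·2 + -1·-2 + -2·1 = 7
  a_6 = 1·7 + 0·7 + -1·2 + -2·-2 = 9
  a_7 = 1·9 + 0·7 + -1·7 + -2·2 = -2
  a_8 = 1·-2 + 0·9 + -1·7 + -2·7 = -23
  a_9 = 1·-23 + 0·-2 + -1·9 + -2·7 = -46
  a_10 = 1·-46 + 0·-23 + -1·-2 + -2·9 = -62
  a_11 = 1·-62 + 0·-46 + -1·-23 + -2·-2 = -35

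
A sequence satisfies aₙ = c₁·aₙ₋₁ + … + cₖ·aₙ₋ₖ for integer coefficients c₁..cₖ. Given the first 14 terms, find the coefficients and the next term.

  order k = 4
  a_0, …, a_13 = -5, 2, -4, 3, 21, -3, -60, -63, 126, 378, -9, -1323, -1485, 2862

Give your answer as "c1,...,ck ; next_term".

  a_4 = 0·3 + -3·-4 + -3·2 + -3·-5 = 21
  a_5 = 0·21 + -3·3 + -3·-4 + -3·2 = -3
  a_6 = 0·-3 + -3·21 + -3·3 + -3·-4 = -60
  a_7 = 0·-60 + -3·-3 + -3·21 + -3·3 = -63
  a_8 = 0·-63 + -3·-60 + -3·-3 + -3·21 = 126
  a_9 = 0·126 + -3·-63 + -3·-60 + -3·-3 = 378
  a_10 = 0·378 + -3·126 + -3·-63 + -3·-60 = -9
  a_11 = 0·-9 + -3·378 + -3·126 + -3·-63 = -1323
  a_12 = 0·-1323 + -3·-9 + -3·378 + -3·126 = -1485
  a_13 = 0·-1485 + -3·-1323 + -3·-9 + -3·378 = 2862
  a_14 = 0·2862 + -3·-1485 + -3·-1323 + -3·-9 = 8451

0,-3,-3,-3 ; 8451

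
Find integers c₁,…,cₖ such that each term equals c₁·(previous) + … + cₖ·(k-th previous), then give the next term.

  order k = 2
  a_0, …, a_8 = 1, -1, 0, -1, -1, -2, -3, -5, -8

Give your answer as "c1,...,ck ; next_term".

1,1 ; -13

  a_2 = 1·-1 + 1·1 = 0
  a_3 = 1·0 + 1·-1 = -1
  a_4 = 1·-1 + 1·0 = -1
  a_5 = 1·-1 + 1·-1 = -2
  a_6 = 1·-2 + 1·-1 = -3
  a_7 = 1·-3 + 1·-2 = -5
  a_8 = 1·-5 + 1·-3 = -8
  a_9 = 1·-8 + 1·-5 = -13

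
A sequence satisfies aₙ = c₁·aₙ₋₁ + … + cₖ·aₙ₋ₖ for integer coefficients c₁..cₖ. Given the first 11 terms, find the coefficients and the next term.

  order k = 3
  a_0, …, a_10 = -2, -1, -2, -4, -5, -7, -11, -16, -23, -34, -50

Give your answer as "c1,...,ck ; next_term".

1,0,1 ; -73

  a_3 = 1·-2 + 0·-1 + 1·-2 = -4
  a_4 = 1·-4 + 0·-2 + 1·-1 = -5
  a_5 = 1·-5 + 0·-4 + 1·-2 = -7
  a_6 = 1·-7 + 0·-5 + 1·-4 = -11
  a_7 = 1·-11 + 0·-7 + 1·-5 = -16
  a_8 = 1·-16 + 0·-11 + 1·-7 = -23
  a_9 = 1·-23 + 0·-16 + 1·-11 = -34
  a_10 = 1·-34 + 0·-23 + 1·-16 = -50
  a_11 = 1·-50 + 0·-34 + 1·-23 = -73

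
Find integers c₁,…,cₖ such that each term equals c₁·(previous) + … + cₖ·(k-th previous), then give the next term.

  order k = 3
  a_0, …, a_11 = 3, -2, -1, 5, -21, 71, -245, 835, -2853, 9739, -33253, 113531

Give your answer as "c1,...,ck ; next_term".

-3,2,2 ; -387621

  a_3 = -3·-1 + 2·-2 + 2·3 = 5
  a_4 = -3·5 + 2·-1 + 2·-2 = -21
  a_5 = -3·-21 + 2·5 + 2·-1 = 71
  a_6 = -3·71 + 2·-21 + 2·5 = -245
  a_7 = -3·-245 + 2·71 + 2·-21 = 835
  a_8 = -3·835 + 2·-245 + 2·71 = -2853
  a_9 = -3·-2853 + 2·835 + 2·-245 = 9739
  a_10 = -3·9739 + 2·-2853 + 2·835 = -33253
  a_11 = -3·-33253 + 2·9739 + 2·-2853 = 113531
  a_12 = -3·113531 + 2·-33253 + 2·9739 = -387621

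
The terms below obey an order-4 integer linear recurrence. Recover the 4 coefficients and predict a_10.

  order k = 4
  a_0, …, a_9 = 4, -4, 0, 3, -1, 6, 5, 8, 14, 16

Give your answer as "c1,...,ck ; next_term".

  a_4 = 1·3 + 1·0 + 0·-4 + -1·4 = -1
  a_5 = 1·-1 + 1·3 + 0·0 + -1·-4 = 6
  a_6 = 1·6 + 1·-1 + 0·3 + -1·0 = 5
  a_7 = 1·5 + 1·6 + 0·-1 + -1·3 = 8
  a_8 = 1·8 + 1·5 + 0·6 + -1·-1 = 14
  a_9 = 1·14 + 1·8 + 0·5 + -1·6 = 16
  a_10 = 1·16 + 1·14 + 0·8 + -1·5 = 25

1,1,0,-1 ; 25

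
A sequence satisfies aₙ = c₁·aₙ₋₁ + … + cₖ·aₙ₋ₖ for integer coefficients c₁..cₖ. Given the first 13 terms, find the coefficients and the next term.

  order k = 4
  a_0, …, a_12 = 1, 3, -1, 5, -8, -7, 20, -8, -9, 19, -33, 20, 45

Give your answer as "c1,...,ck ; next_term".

  a_4 = -1·5 + -2·-1 + -1·3 + -2·1 = -8
  a_5 = -1·-8 + -2·5 + -1·-1 + -2·3 = -7
  a_6 = -1·-7 + -2·-8 + -1·5 + -2·-1 = 20
  a_7 = -1·20 + -2·-7 + -1·-8 + -2·5 = -8
  a_8 = -1·-8 + -2·20 + -1·-7 + -2·-8 = -9
  a_9 = -1·-9 + -2·-8 + -1·20 + -2·-7 = 19
  a_10 = -1·19 + -2·-9 + -1·-8 + -2·20 = -33
  a_11 = -1·-33 + -2·19 + -1·-9 + -2·-8 = 20
  a_12 = -1·20 + -2·-33 + -1·19 + -2·-9 = 45
  a_13 = -1·45 + -2·20 + -1·-33 + -2·19 = -90

-1,-2,-1,-2 ; -90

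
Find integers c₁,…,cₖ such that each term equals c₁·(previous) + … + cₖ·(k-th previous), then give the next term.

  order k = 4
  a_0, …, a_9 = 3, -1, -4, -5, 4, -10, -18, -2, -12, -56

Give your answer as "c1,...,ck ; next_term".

  a_4 = 0·-5 + 0·-4 + 2·-1 + 2·3 = 4
  a_5 = 0·4 + 0·-5 + 2·-4 + 2·-1 = -10
  a_6 = 0·-10 + 0·4 + 2·-5 + 2·-4 = -18
  a_7 = 0·-18 + 0·-10 + 2·4 + 2·-5 = -2
  a_8 = 0·-2 + 0·-18 + 2·-10 + 2·4 = -12
  a_9 = 0·-12 + 0·-2 + 2·-18 + 2·-10 = -56
  a_10 = 0·-56 + 0·-12 + 2·-2 + 2·-18 = -40

0,0,2,2 ; -40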